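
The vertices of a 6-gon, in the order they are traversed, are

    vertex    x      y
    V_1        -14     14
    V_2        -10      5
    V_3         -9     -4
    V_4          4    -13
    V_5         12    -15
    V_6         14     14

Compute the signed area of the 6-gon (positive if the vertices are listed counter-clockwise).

V_1→V_2: (-14)(5) − (-10)(14) = 70
V_2→V_3: (-10)(-4) − (-9)(5) = 85
V_3→V_4: (-9)(-13) − (4)(-4) = 133
V_4→V_5: (4)(-15) − (12)(-13) = 96
V_5→V_6: (12)(14) − (14)(-15) = 378
V_6→V_1: (14)(14) − (-14)(14) = 392
Σ = 1154
Signed area = Σ/2 = 577 (positive ⇒ counter-clockwise traversal).

577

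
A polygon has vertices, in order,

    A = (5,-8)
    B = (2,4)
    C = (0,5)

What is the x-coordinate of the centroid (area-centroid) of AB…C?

7/3

Apply the shoelace (surveyor's) formula. First the cross-terms c_i = x_i·y_{i+1} − x_{i+1}·y_i:
  36, 10, -25  ⇒  2A = 21, A = 10.5.
Then Σ (x_i + x_{i+1})·c_i = 147, so x̄ = 147 / (6·10.5) = 7/3.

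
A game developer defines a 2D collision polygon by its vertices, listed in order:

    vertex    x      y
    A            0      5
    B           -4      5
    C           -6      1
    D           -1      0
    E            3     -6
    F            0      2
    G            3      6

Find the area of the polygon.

34

Apply the shoelace (surveyor's) formula: 2A = Σ (x_i·y_{i+1} − x_{i+1}·y_i), indices taken mod 7.
A→B: (0)(5) − (-4)(5) = 20
B→C: (-4)(1) − (-6)(5) = 26
C→D: (-6)(0) − (-1)(1) = 1
D→E: (-1)(-6) − (3)(0) = 6
E→F: (3)(2) − (0)(-6) = 6
F→G: (0)(6) − (3)(2) = -6
G→A: (3)(5) − (0)(6) = 15
Σ = 68
Area = |Σ|/2 = 34.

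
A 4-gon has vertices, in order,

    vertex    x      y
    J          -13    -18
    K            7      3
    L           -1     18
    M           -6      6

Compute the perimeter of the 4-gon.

84

|JK| = √((20)² + (21)²) = √841 = 29
|KL| = √((-8)² + (15)²) = √289 = 17
|LM| = √((-5)² + (-12)²) = √169 = 13
|MJ| = √((-7)² + (-24)²) = √625 = 25
Perimeter = 29 + 17 + 13 + 25 = 84.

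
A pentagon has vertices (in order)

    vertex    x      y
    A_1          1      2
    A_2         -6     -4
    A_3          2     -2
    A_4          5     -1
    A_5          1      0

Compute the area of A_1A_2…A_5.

19.5

Apply Gauss's area formula: 2A = Σ (x_i·y_{i+1} − x_{i+1}·y_i), indices taken mod 5.
A_1→A_2: (1)(-4) − (-6)(2) = 8
A_2→A_3: (-6)(-2) − (2)(-4) = 20
A_3→A_4: (2)(-1) − (5)(-2) = 8
A_4→A_5: (5)(0) − (1)(-1) = 1
A_5→A_1: (1)(2) − (1)(0) = 2
Σ = 39
Area = |Σ|/2 = 19.5.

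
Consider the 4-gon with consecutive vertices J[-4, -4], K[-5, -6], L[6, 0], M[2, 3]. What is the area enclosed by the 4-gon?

Apply the surveyor's formula: 2A = Σ (x_i·y_{i+1} − x_{i+1}·y_i), indices taken mod 4.
Σ = (4) + (36) + (18) + (4) = 62
Area = |Σ|/2 = 31.

31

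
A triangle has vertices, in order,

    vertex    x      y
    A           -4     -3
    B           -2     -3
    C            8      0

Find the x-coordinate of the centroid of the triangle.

2/3

Apply Gauss's area formula. First the cross-terms c_i = x_i·y_{i+1} − x_{i+1}·y_i:
  6, 24, -24  ⇒  2A = 6, A = 3.
Then Σ (x_i + x_{i+1})·c_i = 12, so x̄ = 12 / (6·3) = 2/3.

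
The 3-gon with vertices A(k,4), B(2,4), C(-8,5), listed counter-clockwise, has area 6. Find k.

-10

The doubled signed area Σ (x_i y_{i+1} − x_{i+1} y_i) is linear in k.
With k=0 it equals 2; the coefficient of k is -1 (from the two edges through A).
So -1·k + 2 = 2·6 = 12 ⇒ k = -10.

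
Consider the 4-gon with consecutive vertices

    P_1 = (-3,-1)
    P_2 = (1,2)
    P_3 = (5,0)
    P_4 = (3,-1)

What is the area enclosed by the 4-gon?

13

Apply the surveyor's formula: 2A = Σ (x_i·y_{i+1} − x_{i+1}·y_i), indices taken mod 4.
Σ = (-5) + (-10) + (-5) + (-6) = -26
Area = |Σ|/2 = 13.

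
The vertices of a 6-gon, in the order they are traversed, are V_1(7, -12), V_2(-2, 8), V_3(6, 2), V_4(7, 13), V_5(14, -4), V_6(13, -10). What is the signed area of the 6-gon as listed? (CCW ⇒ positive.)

-170

Σ = (32) + (-52) + (64) + (-210) + (-88) + (-86) = -340
Signed area = Σ/2 = -170 (negative ⇒ clockwise traversal).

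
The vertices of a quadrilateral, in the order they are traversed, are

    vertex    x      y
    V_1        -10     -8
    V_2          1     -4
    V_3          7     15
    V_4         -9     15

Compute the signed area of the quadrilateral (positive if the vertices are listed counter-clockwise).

Apply the shoelace (surveyor's) formula: 2A = Σ (x_i·y_{i+1} − x_{i+1}·y_i), indices taken mod 4.
Cross-terms: 48, 43, 240, 222  ⇒  Σ = 553
Signed area = Σ/2 = 276.5 (positive ⇒ counter-clockwise traversal).

276.5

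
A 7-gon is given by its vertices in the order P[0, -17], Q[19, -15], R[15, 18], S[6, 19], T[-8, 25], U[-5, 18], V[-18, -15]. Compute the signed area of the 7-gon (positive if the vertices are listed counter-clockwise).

1027.5

Apply the shoelace formula: 2A = Σ (x_i·y_{i+1} − x_{i+1}·y_i), indices taken mod 7.
Σ = (323) + (567) + (177) + (302) + (-19) + (399) + (306) = 2055
Signed area = Σ/2 = 1027.5 (positive ⇒ counter-clockwise traversal).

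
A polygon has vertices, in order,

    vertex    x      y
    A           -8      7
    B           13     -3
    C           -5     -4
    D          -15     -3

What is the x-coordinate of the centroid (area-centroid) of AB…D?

Apply Gauss's area formula. First the cross-terms c_i = x_i·y_{i+1} − x_{i+1}·y_i:
  -67, -67, -45, -129  ⇒  2A = -308, A = -154.
Then Σ (x_i + x_{i+1})·c_i = 2996, so x̄ = 2996 / (6·(-154)) = -107/33.

-107/33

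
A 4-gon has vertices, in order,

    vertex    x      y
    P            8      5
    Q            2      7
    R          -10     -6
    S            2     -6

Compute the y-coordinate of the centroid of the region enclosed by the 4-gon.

-4/9

Apply the shoelace formula. First the cross-terms c_i = x_i·y_{i+1} − x_{i+1}·y_i:
  46, 58, 72, 58  ⇒  2A = 234, A = 117.
Then Σ (y_i + y_{i+1})·c_i = -312, so ȳ = -312 / (6·117) = -4/9.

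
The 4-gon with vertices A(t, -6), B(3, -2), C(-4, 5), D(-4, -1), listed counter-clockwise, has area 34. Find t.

Write out the shoelace sum; only the two edges meeting at A involve t:
2·Area = [((-4)·(-6) − t·(-1)) + (t·(-2) − 3·(-6))] + 31
       = -1·t + 73 = 68
⇒ t = 5.

5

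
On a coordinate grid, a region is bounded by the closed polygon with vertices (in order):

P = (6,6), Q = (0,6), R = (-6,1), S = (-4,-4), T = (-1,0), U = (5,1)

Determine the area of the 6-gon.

Apply the shoelace formula: 2A = Σ (x_i·y_{i+1} − x_{i+1}·y_i), indices taken mod 6.
Cross-terms: 36, 36, 28, -4, -1, 24  ⇒  Σ = 119
Area = |Σ|/2 = 59.5.

59.5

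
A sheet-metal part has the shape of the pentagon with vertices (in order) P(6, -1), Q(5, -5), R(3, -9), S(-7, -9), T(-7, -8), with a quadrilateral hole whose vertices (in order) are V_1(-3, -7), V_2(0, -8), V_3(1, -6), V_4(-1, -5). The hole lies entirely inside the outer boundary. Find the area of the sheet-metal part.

42

Outer boundary:
Apply Gauss's area formula: 2A = Σ (x_i·y_{i+1} − x_{i+1}·y_i), indices taken mod 5.
Cross-terms: -25, -30, -90, -7, 55  ⇒  Σ = -97
Area = |Σ|/2 = 48.5.
Hole:
Apply the shoelace formula: 2A = Σ (x_i·y_{i+1} − x_{i+1}·y_i), indices taken mod 4.
V_1→V_2: (-3)(-8) − (0)(-7) = 24
V_2→V_3: (0)(-6) − (1)(-8) = 8
V_3→V_4: (1)(-5) − (-1)(-6) = -11
V_4→V_1: (-1)(-7) − (-3)(-5) = -8
Σ = 13
Area = |Σ|/2 = 6.5.
Net area = 48.5 − 6.5 = 42.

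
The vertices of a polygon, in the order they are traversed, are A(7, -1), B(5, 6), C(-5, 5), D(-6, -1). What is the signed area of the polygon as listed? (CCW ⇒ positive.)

Σ = (47) + (55) + (35) + (13) = 150
Signed area = Σ/2 = 75 (positive ⇒ counter-clockwise traversal).

75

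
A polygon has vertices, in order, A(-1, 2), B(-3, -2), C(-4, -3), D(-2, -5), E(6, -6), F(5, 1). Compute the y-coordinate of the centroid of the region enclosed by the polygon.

Apply the shoelace formula. First the cross-terms c_i = x_i·y_{i+1} − x_{i+1}·y_i:
  8, 1, 14, 42, 36, 11  ⇒  2A = 112, A = 56.
Then Σ (y_i + y_{i+1})·c_i = -726, so ȳ = -726 / (6·56) = -121/56.

-121/56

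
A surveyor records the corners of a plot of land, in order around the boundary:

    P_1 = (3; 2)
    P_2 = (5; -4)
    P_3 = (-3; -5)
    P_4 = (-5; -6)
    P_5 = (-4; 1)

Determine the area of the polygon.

Apply Gauss's area formula: 2A = Σ (x_i·y_{i+1} − x_{i+1}·y_i), indices taken mod 5.
Cross-terms: -22, -37, -7, -29, -11  ⇒  Σ = -106
Area = |Σ|/2 = 53.

53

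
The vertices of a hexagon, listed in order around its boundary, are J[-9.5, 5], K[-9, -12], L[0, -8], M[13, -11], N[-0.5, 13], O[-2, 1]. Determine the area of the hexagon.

Σ = (159) + (72) + (104) + (163.5) + (25.5) + (-0.5) = 523.5
Area = |Σ|/2 = 261.75.

261.75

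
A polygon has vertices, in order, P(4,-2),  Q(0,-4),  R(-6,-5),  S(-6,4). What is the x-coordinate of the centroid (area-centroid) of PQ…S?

Apply the shoelace formula. First the cross-terms c_i = x_i·y_{i+1} − x_{i+1}·y_i:
  -16, -24, -54, -4  ⇒  2A = -98, A = -49.
Then Σ (x_i + x_{i+1})·c_i = 736, so x̄ = 736 / (6·(-49)) = -368/147.

-368/147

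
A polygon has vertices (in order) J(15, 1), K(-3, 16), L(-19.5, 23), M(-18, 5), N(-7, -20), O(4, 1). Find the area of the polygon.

Apply Gauss's area formula: 2A = Σ (x_i·y_{i+1} − x_{i+1}·y_i), indices taken mod 6.
J→K: (15)(16) − (-3)(1) = 243
K→L: (-3)(23) − (-19.5)(16) = 243
L→M: (-19.5)(5) − (-18)(23) = 316.5
M→N: (-18)(-20) − (-7)(5) = 395
N→O: (-7)(1) − (4)(-20) = 73
O→J: (4)(1) − (15)(1) = -11
Σ = 1259.5
Area = |Σ|/2 = 629.75.

629.75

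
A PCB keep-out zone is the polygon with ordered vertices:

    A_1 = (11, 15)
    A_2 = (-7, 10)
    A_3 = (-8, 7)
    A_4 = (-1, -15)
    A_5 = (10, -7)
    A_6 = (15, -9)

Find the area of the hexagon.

Σ = (215) + (31) + (127) + (157) + (15) + (324) = 869
Area = |Σ|/2 = 434.5.

434.5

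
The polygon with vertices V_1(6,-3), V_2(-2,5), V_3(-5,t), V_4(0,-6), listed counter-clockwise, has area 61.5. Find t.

Write out the shoelace sum; only the two edges meeting at V_3 involve t:
2·Area = [((-2)·t − (-5)·5) + ((-5)·(-6) − 0·t)] + 60
       = -2·t + 115 = 123
⇒ t = -4.

-4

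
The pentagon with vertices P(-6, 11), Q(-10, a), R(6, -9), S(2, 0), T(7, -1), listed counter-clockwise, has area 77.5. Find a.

11

Write out the shoelace sum; only the two edges meeting at Q involve a:
2·Area = [((-6)·a − (-10)·11) + ((-10)·(-9) − 6·a)] + 87
       = -12·a + 287 = 155
⇒ a = 11.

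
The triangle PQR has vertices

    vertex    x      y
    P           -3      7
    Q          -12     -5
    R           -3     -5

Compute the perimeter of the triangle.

|PQ| = √((-9)² + (-12)²) = √225 = 15
|QR| = √((9)² + (0)²) = √81 = 9
|RP| = √((0)² + (12)²) = √144 = 12
Perimeter = 15 + 9 + 12 = 36.

36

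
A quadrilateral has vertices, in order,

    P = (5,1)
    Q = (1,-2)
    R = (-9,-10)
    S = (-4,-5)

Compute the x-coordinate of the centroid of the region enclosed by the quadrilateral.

-38/13

Apply Gauss's area formula. First the cross-terms c_i = x_i·y_{i+1} − x_{i+1}·y_i:
  -11, -28, 5, 21  ⇒  2A = -13, A = -6.5.
Then Σ (x_i + x_{i+1})·c_i = 114, so x̄ = 114 / (6·(-6.5)) = -38/13.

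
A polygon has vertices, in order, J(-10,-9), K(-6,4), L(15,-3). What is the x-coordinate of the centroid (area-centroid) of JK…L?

-1/3

Apply Gauss's area formula. First the cross-terms c_i = x_i·y_{i+1} − x_{i+1}·y_i:
  -94, -42, -165  ⇒  2A = -301, A = -150.5.
Then Σ (x_i + x_{i+1})·c_i = 301, so x̄ = 301 / (6·(-150.5)) = -1/3.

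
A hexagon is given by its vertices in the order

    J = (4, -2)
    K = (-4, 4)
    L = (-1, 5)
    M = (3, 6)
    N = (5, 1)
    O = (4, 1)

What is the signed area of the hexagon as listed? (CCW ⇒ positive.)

-33.5

Apply Gauss's area formula: 2A = Σ (x_i·y_{i+1} − x_{i+1}·y_i), indices taken mod 6.
J→K: (4)(4) − (-4)(-2) = 8
K→L: (-4)(5) − (-1)(4) = -16
L→M: (-1)(6) − (3)(5) = -21
M→N: (3)(1) − (5)(6) = -27
N→O: (5)(1) − (4)(1) = 1
O→J: (4)(-2) − (4)(1) = -12
Σ = -67
Signed area = Σ/2 = -33.5 (negative ⇒ clockwise traversal).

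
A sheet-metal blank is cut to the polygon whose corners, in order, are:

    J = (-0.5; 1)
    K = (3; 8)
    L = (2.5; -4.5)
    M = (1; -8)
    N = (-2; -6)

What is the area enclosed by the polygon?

Apply the shoelace (surveyor's) formula: 2A = Σ (x_i·y_{i+1} − x_{i+1}·y_i), indices taken mod 5.
Cross-terms: -7, -33.5, -15.5, -22, -5  ⇒  Σ = -83
Area = |Σ|/2 = 41.5.

41.5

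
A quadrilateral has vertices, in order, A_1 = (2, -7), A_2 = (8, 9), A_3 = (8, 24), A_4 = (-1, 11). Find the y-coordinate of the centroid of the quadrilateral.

Apply Gauss's area formula. First the cross-terms c_i = x_i·y_{i+1} − x_{i+1}·y_i:
  74, 120, 112, -15  ⇒  2A = 291, A = 145.5.
Then Σ (y_i + y_{i+1})·c_i = 7968, so ȳ = 7968 / (6·145.5) = 2656/291.

2656/291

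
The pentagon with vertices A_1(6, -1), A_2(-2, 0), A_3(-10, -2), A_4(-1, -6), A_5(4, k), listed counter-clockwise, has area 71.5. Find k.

The doubled signed area Σ (x_i y_{i+1} − x_{i+1} y_i) is linear in k.
With k=0 it equals 80; the coefficient of k is -7 (from the two edges through A_5).
So -7·k + 80 = 2·71.5 = 143 ⇒ k = -9.

-9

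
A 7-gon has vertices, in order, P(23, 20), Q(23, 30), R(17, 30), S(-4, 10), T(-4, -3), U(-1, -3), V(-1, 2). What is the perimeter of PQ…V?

96

|PQ| = √((0)² + (10)²) = √100 = 10
|QR| = √((-6)² + (0)²) = √36 = 6
|RS| = √((-21)² + (-20)²) = √841 = 29
|ST| = √((0)² + (-13)²) = √169 = 13
|TU| = √((3)² + (0)²) = √9 = 3
|UV| = √((0)² + (5)²) = √25 = 5
|VP| = √((24)² + (18)²) = √900 = 30
Perimeter = 10 + 6 + 29 + 13 + 3 + 5 + 30 = 96.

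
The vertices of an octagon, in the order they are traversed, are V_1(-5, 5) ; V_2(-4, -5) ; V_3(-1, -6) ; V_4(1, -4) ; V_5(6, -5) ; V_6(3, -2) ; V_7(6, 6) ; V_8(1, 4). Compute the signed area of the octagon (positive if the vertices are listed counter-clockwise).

Σ = (45) + (19) + (10) + (19) + (3) + (30) + (18) + (25) = 169
Signed area = Σ/2 = 84.5 (positive ⇒ counter-clockwise traversal).

84.5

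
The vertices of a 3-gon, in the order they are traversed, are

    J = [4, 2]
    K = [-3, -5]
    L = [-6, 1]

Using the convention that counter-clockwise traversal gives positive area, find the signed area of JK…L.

Cross-terms: -14, -33, -16  ⇒  Σ = -63
Signed area = Σ/2 = -31.5 (negative ⇒ clockwise traversal).

-31.5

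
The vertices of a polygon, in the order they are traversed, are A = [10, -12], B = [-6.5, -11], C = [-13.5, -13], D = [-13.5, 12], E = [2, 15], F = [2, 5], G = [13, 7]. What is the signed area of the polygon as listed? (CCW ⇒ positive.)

-556.5

Apply the surveyor's formula: 2A = Σ (x_i·y_{i+1} − x_{i+1}·y_i), indices taken mod 7.
A→B: (10)(-11) − (-6.5)(-12) = -188
B→C: (-6.5)(-13) − (-13.5)(-11) = -64
C→D: (-13.5)(12) − (-13.5)(-13) = -337.5
D→E: (-13.5)(15) − (2)(12) = -226.5
E→F: (2)(5) − (2)(15) = -20
F→G: (2)(7) − (13)(5) = -51
G→A: (13)(-12) − (10)(7) = -226
Σ = -1113
Signed area = Σ/2 = -556.5 (negative ⇒ clockwise traversal).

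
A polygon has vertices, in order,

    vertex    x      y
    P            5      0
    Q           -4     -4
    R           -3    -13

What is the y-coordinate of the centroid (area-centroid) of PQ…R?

-17/3

Apply Gauss's area formula. First the cross-terms c_i = x_i·y_{i+1} − x_{i+1}·y_i:
  -20, 40, 65  ⇒  2A = 85, A = 42.5.
Then Σ (y_i + y_{i+1})·c_i = -1445, so ȳ = -1445 / (6·42.5) = -17/3.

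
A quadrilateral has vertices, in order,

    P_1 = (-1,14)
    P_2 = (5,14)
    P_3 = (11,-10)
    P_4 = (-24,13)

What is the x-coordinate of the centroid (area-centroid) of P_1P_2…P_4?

Apply the shoelace (surveyor's) formula. First the cross-terms c_i = x_i·y_{i+1} − x_{i+1}·y_i:
  -84, -204, -97, -323  ⇒  2A = -708, A = -354.
Then Σ (x_i + x_{i+1})·c_i = 5736, so x̄ = 5736 / (6·(-354)) = -478/177.

-478/177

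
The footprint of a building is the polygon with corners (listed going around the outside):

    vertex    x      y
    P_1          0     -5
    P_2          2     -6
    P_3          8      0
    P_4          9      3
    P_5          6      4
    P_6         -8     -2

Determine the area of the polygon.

Apply the shoelace formula: 2A = Σ (x_i·y_{i+1} − x_{i+1}·y_i), indices taken mod 6.
P_1→P_2: (0)(-6) − (2)(-5) = 10
P_2→P_3: (2)(0) − (8)(-6) = 48
P_3→P_4: (8)(3) − (9)(0) = 24
P_4→P_5: (9)(4) − (6)(3) = 18
P_5→P_6: (6)(-2) − (-8)(4) = 20
P_6→P_1: (-8)(-5) − (0)(-2) = 40
Σ = 160
Area = |Σ|/2 = 80.

80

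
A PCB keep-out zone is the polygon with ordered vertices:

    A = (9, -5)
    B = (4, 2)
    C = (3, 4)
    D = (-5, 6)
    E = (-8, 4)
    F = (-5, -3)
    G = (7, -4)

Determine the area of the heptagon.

Cross-terms: 38, 10, 38, 28, 44, 41, 1  ⇒  Σ = 200
Area = |Σ|/2 = 100.

100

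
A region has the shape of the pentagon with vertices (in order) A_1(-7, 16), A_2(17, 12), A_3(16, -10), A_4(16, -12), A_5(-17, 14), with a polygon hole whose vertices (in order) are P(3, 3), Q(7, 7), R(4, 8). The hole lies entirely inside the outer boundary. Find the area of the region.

444

Outer boundary:
Apply the shoelace (surveyor's) formula: 2A = Σ (x_i·y_{i+1} − x_{i+1}·y_i), indices taken mod 5.
A_1→A_2: (-7)(12) − (17)(16) = -356
A_2→A_3: (17)(-10) − (16)(12) = -362
A_3→A_4: (16)(-12) − (16)(-10) = -32
A_4→A_5: (16)(14) − (-17)(-12) = 20
A_5→A_1: (-17)(16) − (-7)(14) = -174
Σ = -904
Area = |Σ|/2 = 452.
Hole:
Apply the shoelace (surveyor's) formula: 2A = Σ (x_i·y_{i+1} − x_{i+1}·y_i), indices taken mod 3.
Σ = (0) + (28) + (-12) = 16
Area = |Σ|/2 = 8.
Net area = 452 − 8 = 444.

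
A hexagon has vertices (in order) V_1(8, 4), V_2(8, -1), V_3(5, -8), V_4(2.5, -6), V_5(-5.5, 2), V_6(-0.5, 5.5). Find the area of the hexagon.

Apply Gauss's area formula: 2A = Σ (x_i·y_{i+1} − x_{i+1}·y_i), indices taken mod 6.
Σ = (-40) + (-59) + (-10) + (-28) + (-29.25) + (-46) = -212.25
Area = |Σ|/2 = 106.125.

106.125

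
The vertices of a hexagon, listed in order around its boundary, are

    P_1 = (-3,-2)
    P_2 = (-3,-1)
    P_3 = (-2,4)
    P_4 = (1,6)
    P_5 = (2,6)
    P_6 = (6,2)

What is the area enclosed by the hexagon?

38.5

Apply the shoelace (surveyor's) formula: 2A = Σ (x_i·y_{i+1} − x_{i+1}·y_i), indices taken mod 6.
Cross-terms: -3, -14, -16, -6, -32, -6  ⇒  Σ = -77
Area = |Σ|/2 = 38.5.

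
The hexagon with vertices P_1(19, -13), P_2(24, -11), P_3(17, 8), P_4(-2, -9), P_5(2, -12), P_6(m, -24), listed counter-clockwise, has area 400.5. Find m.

Write out the shoelace sum; only the two edges meeting at P_6 involve m:
2·Area = [(2·(-24) − m·(-12)) + (m·(-13) − 19·(-24))] + 387
       = -1·m + 795 = 801
⇒ m = -6.

-6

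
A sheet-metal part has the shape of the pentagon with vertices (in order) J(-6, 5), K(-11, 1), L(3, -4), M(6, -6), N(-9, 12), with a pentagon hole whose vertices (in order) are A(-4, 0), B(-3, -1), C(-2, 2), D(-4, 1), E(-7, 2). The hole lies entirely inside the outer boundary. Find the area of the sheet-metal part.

66

Outer boundary:
Apply Gauss's area formula: 2A = Σ (x_i·y_{i+1} − x_{i+1}·y_i), indices taken mod 5.
Σ = (49) + (41) + (6) + (18) + (27) = 141
Area = |Σ|/2 = 70.5.
Hole:
Apply the shoelace (surveyor's) formula: 2A = Σ (x_i·y_{i+1} − x_{i+1}·y_i), indices taken mod 5.
Σ = (4) + (-8) + (6) + (-1) + (8) = 9
Area = |Σ|/2 = 4.5.
Net area = 70.5 − 4.5 = 66.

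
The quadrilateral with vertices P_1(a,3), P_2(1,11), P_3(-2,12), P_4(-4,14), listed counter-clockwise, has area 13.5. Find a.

4

The doubled signed area Σ (x_i y_{i+1} − x_{i+1} y_i) is linear in a.
With a=0 it equals 39; the coefficient of a is -3 (from the two edges through P_1).
So -3·a + 39 = 2·13.5 = 27 ⇒ a = 4.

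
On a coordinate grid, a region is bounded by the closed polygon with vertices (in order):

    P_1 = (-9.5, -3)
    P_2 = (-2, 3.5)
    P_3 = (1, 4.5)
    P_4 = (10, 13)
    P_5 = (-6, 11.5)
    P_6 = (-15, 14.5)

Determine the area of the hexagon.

188.75

P_1→P_2: (-9.5)(3.5) − (-2)(-3) = -39.25
P_2→P_3: (-2)(4.5) − (1)(3.5) = -12.5
P_3→P_4: (1)(13) − (10)(4.5) = -32
P_4→P_5: (10)(11.5) − (-6)(13) = 193
P_5→P_6: (-6)(14.5) − (-15)(11.5) = 85.5
P_6→P_1: (-15)(-3) − (-9.5)(14.5) = 182.75
Σ = 377.5
Area = |Σ|/2 = 188.75.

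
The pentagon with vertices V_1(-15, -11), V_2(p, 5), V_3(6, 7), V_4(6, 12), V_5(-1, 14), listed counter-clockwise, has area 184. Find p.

7

The doubled signed area Σ (x_i y_{i+1} − x_{i+1} y_i) is linear in p.
With p=0 it equals 242; the coefficient of p is 18 (from the two edges through V_2).
So 18·p + 242 = 2·184 = 368 ⇒ p = 7.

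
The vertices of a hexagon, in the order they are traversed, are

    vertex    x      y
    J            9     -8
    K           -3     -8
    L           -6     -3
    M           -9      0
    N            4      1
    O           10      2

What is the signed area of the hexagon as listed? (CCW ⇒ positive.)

-135.5

Apply the surveyor's formula: 2A = Σ (x_i·y_{i+1} − x_{i+1}·y_i), indices taken mod 6.
Σ = (-96) + (-39) + (-27) + (-9) + (-2) + (-98) = -271
Signed area = Σ/2 = -135.5 (negative ⇒ clockwise traversal).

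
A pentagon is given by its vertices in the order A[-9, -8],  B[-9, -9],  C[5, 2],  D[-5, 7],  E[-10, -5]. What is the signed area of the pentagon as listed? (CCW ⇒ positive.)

Apply Gauss's area formula: 2A = Σ (x_i·y_{i+1} − x_{i+1}·y_i), indices taken mod 5.
Σ = (9) + (27) + (45) + (95) + (35) = 211
Signed area = Σ/2 = 105.5 (positive ⇒ counter-clockwise traversal).

105.5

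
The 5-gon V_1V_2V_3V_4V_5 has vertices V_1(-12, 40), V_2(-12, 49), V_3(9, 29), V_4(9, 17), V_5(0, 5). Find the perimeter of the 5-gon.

102

|V_1V_2| = √((0)² + (9)²) = √81 = 9
|V_2V_3| = √((21)² + (-20)²) = √841 = 29
|V_3V_4| = √((0)² + (-12)²) = √144 = 12
|V_4V_5| = √((-9)² + (-12)²) = √225 = 15
|V_5V_1| = √((-12)² + (35)²) = √1369 = 37
Perimeter = 9 + 29 + 12 + 15 + 37 = 102.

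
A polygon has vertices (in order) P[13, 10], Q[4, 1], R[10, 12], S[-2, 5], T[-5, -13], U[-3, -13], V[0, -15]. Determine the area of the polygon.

Apply the shoelace (surveyor's) formula: 2A = Σ (x_i·y_{i+1} − x_{i+1}·y_i), indices taken mod 7.
Σ = (-27) + (38) + (74) + (51) + (26) + (45) + (195) = 402
Area = |Σ|/2 = 201.

201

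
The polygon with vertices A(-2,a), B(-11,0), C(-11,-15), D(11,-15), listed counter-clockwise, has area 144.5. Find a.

-8

The doubled signed area Σ (x_i y_{i+1} − x_{i+1} y_i) is linear in a.
With a=0 it equals 465; the coefficient of a is 22 (from the two edges through A).
So 22·a + 465 = 2·144.5 = 289 ⇒ a = -8.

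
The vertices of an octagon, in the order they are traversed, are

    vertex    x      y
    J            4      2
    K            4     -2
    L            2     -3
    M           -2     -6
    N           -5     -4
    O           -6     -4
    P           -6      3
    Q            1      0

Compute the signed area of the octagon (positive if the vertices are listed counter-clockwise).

Apply Gauss's area formula: 2A = Σ (x_i·y_{i+1} − x_{i+1}·y_i), indices taken mod 8.
Σ = (-16) + (-8) + (-18) + (-22) + (-4) + (-42) + (-3) + (2) = -111
Signed area = Σ/2 = -55.5 (negative ⇒ clockwise traversal).

-55.5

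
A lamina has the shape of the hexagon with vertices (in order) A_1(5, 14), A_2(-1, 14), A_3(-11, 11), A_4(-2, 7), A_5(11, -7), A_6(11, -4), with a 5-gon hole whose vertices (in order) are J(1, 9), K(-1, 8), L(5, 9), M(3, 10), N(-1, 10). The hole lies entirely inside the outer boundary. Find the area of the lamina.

Outer boundary:
Apply the surveyor's formula: 2A = Σ (x_i·y_{i+1} − x_{i+1}·y_i), indices taken mod 6.
Σ = (84) + (143) + (-55) + (-63) + (33) + (174) = 316
Area = |Σ|/2 = 158.
Hole:
Apply the shoelace (surveyor's) formula: 2A = Σ (x_i·y_{i+1} − x_{i+1}·y_i), indices taken mod 5.
J→K: (1)(8) − (-1)(9) = 17
K→L: (-1)(9) − (5)(8) = -49
L→M: (5)(10) − (3)(9) = 23
M→N: (3)(10) − (-1)(10) = 40
N→J: (-1)(9) − (1)(10) = -19
Σ = 12
Area = |Σ|/2 = 6.
Net area = 158 − 6 = 152.

152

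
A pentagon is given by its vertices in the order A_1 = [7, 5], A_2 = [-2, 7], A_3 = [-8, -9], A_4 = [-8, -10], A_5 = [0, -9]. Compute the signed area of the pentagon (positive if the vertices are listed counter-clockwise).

138

Apply Gauss's area formula: 2A = Σ (x_i·y_{i+1} − x_{i+1}·y_i), indices taken mod 5.
A_1→A_2: (7)(7) − (-2)(5) = 59
A_2→A_3: (-2)(-9) − (-8)(7) = 74
A_3→A_4: (-8)(-10) − (-8)(-9) = 8
A_4→A_5: (-8)(-9) − (0)(-10) = 72
A_5→A_1: (0)(5) − (7)(-9) = 63
Σ = 276
Signed area = Σ/2 = 138 (positive ⇒ counter-clockwise traversal).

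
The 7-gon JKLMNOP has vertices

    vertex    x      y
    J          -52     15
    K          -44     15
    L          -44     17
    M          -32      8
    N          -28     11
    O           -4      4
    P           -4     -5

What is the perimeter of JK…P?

|JK| = √((8)² + (0)²) = √64 = 8
|KL| = √((0)² + (2)²) = √4 = 2
|LM| = √((12)² + (-9)²) = √225 = 15
|MN| = √((4)² + (3)²) = √25 = 5
|NO| = √((24)² + (-7)²) = √625 = 25
|OP| = √((0)² + (-9)²) = √81 = 9
|PJ| = √((-48)² + (20)²) = √2704 = 52
Perimeter = 8 + 2 + 15 + 5 + 25 + 9 + 52 = 116.

116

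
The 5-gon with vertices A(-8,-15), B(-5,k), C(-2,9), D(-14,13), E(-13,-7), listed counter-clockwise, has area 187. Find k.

The doubled signed area Σ (x_i y_{i+1} − x_{i+1} y_i) is linear in k.
With k=0 it equals 386; the coefficient of k is -6 (from the two edges through B).
So -6·k + 386 = 2·187 = 374 ⇒ k = 2.

2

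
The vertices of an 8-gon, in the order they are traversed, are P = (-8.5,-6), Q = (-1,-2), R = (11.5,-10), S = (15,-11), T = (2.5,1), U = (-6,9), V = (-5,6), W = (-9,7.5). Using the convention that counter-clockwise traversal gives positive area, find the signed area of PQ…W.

140.875

Σ = (11) + (33) + (23.5) + (42.5) + (28.5) + (9) + (16.5) + (117.75) = 281.75
Signed area = Σ/2 = 140.875 (positive ⇒ counter-clockwise traversal).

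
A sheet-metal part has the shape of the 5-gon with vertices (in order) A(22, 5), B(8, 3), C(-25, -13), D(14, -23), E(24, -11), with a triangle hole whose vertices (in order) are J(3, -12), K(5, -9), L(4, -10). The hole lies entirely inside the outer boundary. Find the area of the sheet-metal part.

756.5

Outer boundary:
Apply Gauss's area formula: 2A = Σ (x_i·y_{i+1} − x_{i+1}·y_i), indices taken mod 5.
A→B: (22)(3) − (8)(5) = 26
B→C: (8)(-13) − (-25)(3) = -29
C→D: (-25)(-23) − (14)(-13) = 757
D→E: (14)(-11) − (24)(-23) = 398
E→A: (24)(5) − (22)(-11) = 362
Σ = 1514
Area = |Σ|/2 = 757.
Hole:
Apply the shoelace formula: 2A = Σ (x_i·y_{i+1} − x_{i+1}·y_i), indices taken mod 3.
Cross-terms: 33, -14, -18  ⇒  Σ = 1
Area = |Σ|/2 = 0.5.
Net area = 757 − 0.5 = 756.5.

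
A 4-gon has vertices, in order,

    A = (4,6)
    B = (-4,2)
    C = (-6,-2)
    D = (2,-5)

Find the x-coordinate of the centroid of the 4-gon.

Apply the shoelace formula. First the cross-terms c_i = x_i·y_{i+1} − x_{i+1}·y_i:
  32, 20, 34, 32  ⇒  2A = 118, A = 59.
Then Σ (x_i + x_{i+1})·c_i = -144, so x̄ = -144 / (6·59) = -24/59.

-24/59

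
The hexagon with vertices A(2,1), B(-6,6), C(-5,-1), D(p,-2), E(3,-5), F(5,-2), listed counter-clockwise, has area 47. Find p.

1

Write out the shoelace sum; only the two edges meeting at D involve p:
2·Area = [((-5)·(-2) − p·(-1)) + (p·(-5) − 3·(-2))] + 82
       = -4·p + 98 = 94
⇒ p = 1.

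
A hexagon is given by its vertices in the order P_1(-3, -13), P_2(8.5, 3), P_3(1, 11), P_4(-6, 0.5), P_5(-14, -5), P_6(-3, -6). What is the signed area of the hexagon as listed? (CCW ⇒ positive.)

192.75

P_1→P_2: (-3)(3) − (8.5)(-13) = 101.5
P_2→P_3: (8.5)(11) − (1)(3) = 90.5
P_3→P_4: (1)(0.5) − (-6)(11) = 66.5
P_4→P_5: (-6)(-5) − (-14)(0.5) = 37
P_5→P_6: (-14)(-6) − (-3)(-5) = 69
P_6→P_1: (-3)(-13) − (-3)(-6) = 21
Σ = 385.5
Signed area = Σ/2 = 192.75 (positive ⇒ counter-clockwise traversal).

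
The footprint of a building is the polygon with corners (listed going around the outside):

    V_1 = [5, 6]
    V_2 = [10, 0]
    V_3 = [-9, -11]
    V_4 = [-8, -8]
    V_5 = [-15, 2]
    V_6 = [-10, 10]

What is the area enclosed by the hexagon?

V_1→V_2: (5)(0) − (10)(6) = -60
V_2→V_3: (10)(-11) − (-9)(0) = -110
V_3→V_4: (-9)(-8) − (-8)(-11) = -16
V_4→V_5: (-8)(2) − (-15)(-8) = -136
V_5→V_6: (-15)(10) − (-10)(2) = -130
V_6→V_1: (-10)(6) − (5)(10) = -110
Σ = -562
Area = |Σ|/2 = 281.

281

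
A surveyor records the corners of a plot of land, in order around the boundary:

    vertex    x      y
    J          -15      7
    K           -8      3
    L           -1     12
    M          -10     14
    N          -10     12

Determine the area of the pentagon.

Σ = (11) + (-93) + (106) + (20) + (110) = 154
Area = |Σ|/2 = 77.

77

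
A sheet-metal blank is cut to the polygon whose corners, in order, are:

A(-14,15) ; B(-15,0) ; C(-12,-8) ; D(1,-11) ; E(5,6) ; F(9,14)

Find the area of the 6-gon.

446.5

Apply the shoelace formula: 2A = Σ (x_i·y_{i+1} − x_{i+1}·y_i), indices taken mod 6.
Σ = (225) + (120) + (140) + (61) + (16) + (331) = 893
Area = |Σ|/2 = 446.5.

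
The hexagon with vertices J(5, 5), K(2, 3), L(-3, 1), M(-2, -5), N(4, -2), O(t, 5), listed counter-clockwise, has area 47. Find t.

6

The doubled signed area Σ (x_i y_{i+1} − x_{i+1} y_i) is linear in t.
With t=0 it equals 52; the coefficient of t is 7 (from the two edges through O).
So 7·t + 52 = 2·47 = 94 ⇒ t = 6.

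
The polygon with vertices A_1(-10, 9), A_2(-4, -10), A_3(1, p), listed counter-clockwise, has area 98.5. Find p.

7

Write out the shoelace sum; only the two edges meeting at A_3 involve p:
2·Area = [((-4)·p − 1·(-10)) + (1·9 − (-10)·p)] + 136
       = 6·p + 155 = 197
⇒ p = 7.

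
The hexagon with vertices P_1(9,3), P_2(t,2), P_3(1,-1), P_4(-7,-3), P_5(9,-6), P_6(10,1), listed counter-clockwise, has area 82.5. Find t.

The doubled signed area Σ (x_i y_{i+1} − x_{i+1} y_i) is linear in t.
With t=0 it equals 165; the coefficient of t is -4 (from the two edges through P_2).
So -4·t + 165 = 2·82.5 = 165 ⇒ t = 0.

0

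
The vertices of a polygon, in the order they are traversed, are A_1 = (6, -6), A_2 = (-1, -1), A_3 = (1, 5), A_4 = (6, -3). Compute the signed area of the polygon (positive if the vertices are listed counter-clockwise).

Apply the shoelace formula: 2A = Σ (x_i·y_{i+1} − x_{i+1}·y_i), indices taken mod 4.
Cross-terms: -12, -4, -33, -18  ⇒  Σ = -67
Signed area = Σ/2 = -33.5 (negative ⇒ clockwise traversal).

-33.5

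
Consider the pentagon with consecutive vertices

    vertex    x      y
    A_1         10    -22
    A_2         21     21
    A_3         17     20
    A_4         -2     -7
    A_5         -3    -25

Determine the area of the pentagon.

Apply Gauss's area formula: 2A = Σ (x_i·y_{i+1} − x_{i+1}·y_i), indices taken mod 5.
Cross-terms: 672, 63, -79, 29, 316  ⇒  Σ = 1001
Area = |Σ|/2 = 500.5.

500.5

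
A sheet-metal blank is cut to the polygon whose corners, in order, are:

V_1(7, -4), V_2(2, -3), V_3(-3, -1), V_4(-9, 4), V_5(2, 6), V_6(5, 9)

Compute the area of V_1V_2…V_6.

Apply the shoelace (surveyor's) formula: 2A = Σ (x_i·y_{i+1} − x_{i+1}·y_i), indices taken mod 6.
Σ = (-13) + (-11) + (-21) + (-62) + (-12) + (-83) = -202
Area = |Σ|/2 = 101.

101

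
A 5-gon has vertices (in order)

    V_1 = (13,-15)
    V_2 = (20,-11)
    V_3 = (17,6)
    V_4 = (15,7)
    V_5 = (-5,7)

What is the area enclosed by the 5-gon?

Cross-terms: 157, 307, 29, 140, -16  ⇒  Σ = 617
Area = |Σ|/2 = 308.5.

308.5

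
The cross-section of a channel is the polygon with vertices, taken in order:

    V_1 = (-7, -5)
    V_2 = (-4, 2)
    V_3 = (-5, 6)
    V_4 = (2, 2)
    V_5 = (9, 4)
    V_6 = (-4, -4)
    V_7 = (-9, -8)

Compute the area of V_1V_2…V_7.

Σ = (-34) + (-14) + (-22) + (-10) + (-20) + (-4) + (-11) = -115
Area = |Σ|/2 = 57.5.

57.5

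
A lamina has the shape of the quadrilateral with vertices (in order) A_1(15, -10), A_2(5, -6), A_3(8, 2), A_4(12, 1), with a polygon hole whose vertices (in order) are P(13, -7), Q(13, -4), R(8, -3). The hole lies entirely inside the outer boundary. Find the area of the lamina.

59

Outer boundary:
Cross-terms: -40, 58, -16, -135  ⇒  Σ = -133
Area = |Σ|/2 = 66.5.
Hole:
Apply the shoelace formula: 2A = Σ (x_i·y_{i+1} − x_{i+1}·y_i), indices taken mod 3.
Cross-terms: 39, -7, -17  ⇒  Σ = 15
Area = |Σ|/2 = 7.5.
Net area = 66.5 − 7.5 = 59.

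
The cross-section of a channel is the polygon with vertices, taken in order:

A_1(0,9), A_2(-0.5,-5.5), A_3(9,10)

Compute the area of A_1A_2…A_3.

65

Apply Gauss's area formula: 2A = Σ (x_i·y_{i+1} − x_{i+1}·y_i), indices taken mod 3.
Cross-terms: 4.5, 44.5, 81  ⇒  Σ = 130
Area = |Σ|/2 = 65.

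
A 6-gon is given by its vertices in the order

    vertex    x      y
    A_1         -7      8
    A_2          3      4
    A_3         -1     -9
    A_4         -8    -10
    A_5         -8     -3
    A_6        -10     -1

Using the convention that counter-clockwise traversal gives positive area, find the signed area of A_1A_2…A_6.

-151

Apply the shoelace formula: 2A = Σ (x_i·y_{i+1} − x_{i+1}·y_i), indices taken mod 6.
Σ = (-52) + (-23) + (-62) + (-56) + (-22) + (-87) = -302
Signed area = Σ/2 = -151 (negative ⇒ clockwise traversal).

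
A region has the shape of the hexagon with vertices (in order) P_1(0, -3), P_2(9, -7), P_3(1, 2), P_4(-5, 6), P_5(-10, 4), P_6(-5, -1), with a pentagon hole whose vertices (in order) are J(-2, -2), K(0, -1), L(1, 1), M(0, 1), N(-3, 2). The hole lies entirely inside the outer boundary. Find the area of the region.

68

Outer boundary:
Σ = (27) + (25) + (16) + (40) + (30) + (15) = 153
Area = |Σ|/2 = 76.5.
Hole:
J→K: (-2)(-1) − (0)(-2) = 2
K→L: (0)(1) − (1)(-1) = 1
L→M: (1)(1) − (0)(1) = 1
M→N: (0)(2) − (-3)(1) = 3
N→J: (-3)(-2) − (-2)(2) = 10
Σ = 17
Area = |Σ|/2 = 8.5.
Net area = 76.5 − 8.5 = 68.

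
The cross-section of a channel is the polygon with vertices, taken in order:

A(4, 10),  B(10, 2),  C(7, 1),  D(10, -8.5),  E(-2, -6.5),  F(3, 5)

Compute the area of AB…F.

A→B: (4)(2) − (10)(10) = -92
B→C: (10)(1) − (7)(2) = -4
C→D: (7)(-8.5) − (10)(1) = -69.5
D→E: (10)(-6.5) − (-2)(-8.5) = -82
E→F: (-2)(5) − (3)(-6.5) = 9.5
F→A: (3)(10) − (4)(5) = 10
Σ = -228
Area = |Σ|/2 = 114.

114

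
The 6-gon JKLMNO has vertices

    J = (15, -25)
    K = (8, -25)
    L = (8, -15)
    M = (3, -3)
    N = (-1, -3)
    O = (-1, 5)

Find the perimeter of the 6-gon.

76

|JK| = √((-7)² + (0)²) = √49 = 7
|KL| = √((0)² + (10)²) = √100 = 10
|LM| = √((-5)² + (12)²) = √169 = 13
|MN| = √((-4)² + (0)²) = √16 = 4
|NO| = √((0)² + (8)²) = √64 = 8
|OJ| = √((16)² + (-30)²) = √1156 = 34
Perimeter = 7 + 10 + 13 + 4 + 8 + 34 = 76.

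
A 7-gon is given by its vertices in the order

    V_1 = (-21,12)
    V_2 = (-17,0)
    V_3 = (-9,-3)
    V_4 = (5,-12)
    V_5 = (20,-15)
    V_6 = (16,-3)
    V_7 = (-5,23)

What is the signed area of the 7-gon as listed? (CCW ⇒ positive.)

Apply the surveyor's formula: 2A = Σ (x_i·y_{i+1} − x_{i+1}·y_i), indices taken mod 7.
Σ = (204) + (51) + (123) + (165) + (180) + (353) + (423) = 1499
Signed area = Σ/2 = 749.5 (positive ⇒ counter-clockwise traversal).

749.5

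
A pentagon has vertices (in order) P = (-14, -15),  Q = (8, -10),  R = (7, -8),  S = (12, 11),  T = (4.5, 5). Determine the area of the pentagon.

226

Cross-terms: 260, 6, 173, 10.5, 2.5  ⇒  Σ = 452
Area = |Σ|/2 = 226.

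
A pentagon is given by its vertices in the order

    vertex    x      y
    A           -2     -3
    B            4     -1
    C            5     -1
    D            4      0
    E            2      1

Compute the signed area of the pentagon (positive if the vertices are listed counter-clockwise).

9.5

Apply the surveyor's formula: 2A = Σ (x_i·y_{i+1} − x_{i+1}·y_i), indices taken mod 5.
Σ = (14) + (1) + (4) + (4) + (-4) = 19
Signed area = Σ/2 = 9.5 (positive ⇒ counter-clockwise traversal).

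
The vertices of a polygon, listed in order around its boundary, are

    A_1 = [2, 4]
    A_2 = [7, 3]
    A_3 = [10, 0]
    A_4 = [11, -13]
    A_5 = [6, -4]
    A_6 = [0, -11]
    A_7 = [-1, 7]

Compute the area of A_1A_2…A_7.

121.5

Apply Gauss's area formula: 2A = Σ (x_i·y_{i+1} − x_{i+1}·y_i), indices taken mod 7.
Cross-terms: -22, -30, -130, 34, -66, -11, -18  ⇒  Σ = -243
Area = |Σ|/2 = 121.5.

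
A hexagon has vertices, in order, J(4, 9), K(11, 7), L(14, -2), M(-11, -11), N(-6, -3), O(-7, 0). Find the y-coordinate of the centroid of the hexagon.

-85/242

Apply the surveyor's formula. First the cross-terms c_i = x_i·y_{i+1} − x_{i+1}·y_i:
  -71, -120, -176, -33, -21, -63  ⇒  2A = -484, A = -242.
Then Σ (y_i + y_{i+1})·c_i = 510, so ȳ = 510 / (6·(-242)) = -85/242.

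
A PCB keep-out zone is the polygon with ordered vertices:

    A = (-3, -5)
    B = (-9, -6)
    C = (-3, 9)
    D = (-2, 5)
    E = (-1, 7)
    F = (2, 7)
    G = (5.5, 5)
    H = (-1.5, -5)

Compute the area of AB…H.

Apply the shoelace (surveyor's) formula: 2A = Σ (x_i·y_{i+1} − x_{i+1}·y_i), indices taken mod 8.
Σ = (-27) + (-99) + (3) + (-9) + (-21) + (-28.5) + (-20) + (-7.5) = -209
Area = |Σ|/2 = 104.5.

104.5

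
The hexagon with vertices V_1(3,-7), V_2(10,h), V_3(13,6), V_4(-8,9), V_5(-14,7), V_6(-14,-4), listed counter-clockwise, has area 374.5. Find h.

-12

The doubled signed area Σ (x_i y_{i+1} − x_{i+1} y_i) is linear in h.
With h=0 it equals 629; the coefficient of h is -10 (from the two edges through V_2).
So -10·h + 629 = 2·374.5 = 749 ⇒ h = -12.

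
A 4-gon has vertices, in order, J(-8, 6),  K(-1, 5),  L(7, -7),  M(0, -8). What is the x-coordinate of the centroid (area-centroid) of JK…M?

Apply the shoelace formula. First the cross-terms c_i = x_i·y_{i+1} − x_{i+1}·y_i:
  -34, -28, -56, -64  ⇒  2A = -182, A = -91.
Then Σ (x_i + x_{i+1})·c_i = 258, so x̄ = 258 / (6·(-91)) = -43/91.

-43/91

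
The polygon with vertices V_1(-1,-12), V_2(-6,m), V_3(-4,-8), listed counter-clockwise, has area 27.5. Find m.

The doubled signed area Σ (x_i y_{i+1} − x_{i+1} y_i) is linear in m.
With m=0 it equals 16; the coefficient of m is 3 (from the two edges through V_2).
So 3·m + 16 = 2·27.5 = 55 ⇒ m = 13.

13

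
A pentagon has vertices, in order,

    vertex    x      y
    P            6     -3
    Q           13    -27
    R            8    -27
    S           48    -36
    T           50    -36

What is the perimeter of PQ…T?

128

|PQ| = √((7)² + (-24)²) = √625 = 25
|QR| = √((-5)² + (0)²) = √25 = 5
|RS| = √((40)² + (-9)²) = √1681 = 41
|ST| = √((2)² + (0)²) = √4 = 2
|TP| = √((-44)² + (33)²) = √3025 = 55
Perimeter = 25 + 5 + 41 + 2 + 55 = 128.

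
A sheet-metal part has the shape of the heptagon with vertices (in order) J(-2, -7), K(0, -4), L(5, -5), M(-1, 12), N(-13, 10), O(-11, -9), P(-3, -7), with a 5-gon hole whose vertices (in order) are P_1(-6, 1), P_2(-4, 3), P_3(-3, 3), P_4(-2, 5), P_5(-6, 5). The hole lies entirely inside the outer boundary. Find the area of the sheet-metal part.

247.5

Outer boundary:
Σ = (8) + (20) + (55) + (146) + (227) + (50) + (7) = 513
Area = |Σ|/2 = 256.5.
Hole:
P_1→P_2: (-6)(3) − (-4)(1) = -14
P_2→P_3: (-4)(3) − (-3)(3) = -3
P_3→P_4: (-3)(5) − (-2)(3) = -9
P_4→P_5: (-2)(5) − (-6)(5) = 20
P_5→P_1: (-6)(1) − (-6)(5) = 24
Σ = 18
Area = |Σ|/2 = 9.
Net area = 256.5 − 9 = 247.5.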